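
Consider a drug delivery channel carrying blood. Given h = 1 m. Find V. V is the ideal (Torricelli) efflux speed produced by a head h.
Formula: V = \sqrt{2 g h}
V = √(2·9.81·1) = 4.429 m/s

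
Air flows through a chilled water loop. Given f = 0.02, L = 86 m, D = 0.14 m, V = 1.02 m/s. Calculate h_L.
Formula: h_L = f \frac{L}{D} \frac{V^2}{2g}
h_L = 0.02·(86/0.14)·1.02²/(2·9.81) = 0.6515 m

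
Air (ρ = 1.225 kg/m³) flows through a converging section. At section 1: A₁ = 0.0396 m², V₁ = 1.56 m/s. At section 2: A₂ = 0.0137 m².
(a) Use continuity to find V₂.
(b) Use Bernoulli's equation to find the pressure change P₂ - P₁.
(a) Continuity: A₁V₁=A₂V₂ -> V₂=A₁V₁/A₂=0.0396*1.56/0.0137=4.51 m/s
(b) Bernoulli: P₂-P₁=0.5*rho*(V₁^2-V₂^2)/1000=0.5*1.225*(1.56^2-4.51^2)/1000=-0.01097 kPa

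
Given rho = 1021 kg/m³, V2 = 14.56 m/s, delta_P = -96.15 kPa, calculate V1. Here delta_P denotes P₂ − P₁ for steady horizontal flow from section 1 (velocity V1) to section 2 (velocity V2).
Formula: \Delta P = \frac{1}{2} \rho (V_1^2 - V_2^2)
Substituting knowns: -96.15 = 0.5·1021·(V1² − 14.56²)/1000
Solving for V1: V1 = √(14.56² + 2·(-96.15·1000)/1021) = 4.863 m/s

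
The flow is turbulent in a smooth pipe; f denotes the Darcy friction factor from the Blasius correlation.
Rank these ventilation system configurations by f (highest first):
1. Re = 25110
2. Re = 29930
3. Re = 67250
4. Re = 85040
Case 1: f = 0.0251
Case 2: f = 0.02402
Case 3: f = 0.01962
Case 4: f = 0.0185
Ranking (highest first): 1, 2, 3, 4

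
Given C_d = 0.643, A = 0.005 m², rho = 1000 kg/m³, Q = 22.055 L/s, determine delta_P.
Formula: Q = C_d A \sqrt{\frac{2 \Delta P}{\rho}}
Substituting knowns: 22.055 = 0.643·0.005·√(2·(delta_P·1000)/1000)·1000
Solving for delta_P: delta_P = ((22.055/1000)/(0.643·0.005))²·1000/2/1000 = 23.53 kPa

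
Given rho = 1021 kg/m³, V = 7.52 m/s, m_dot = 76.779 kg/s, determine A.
Formula: \dot{m} = \rho A V
Substituting knowns: 76.779 = 1021·A·7.52
Solving for A: A = 76.779/(1021·7.52) = 0.01 m²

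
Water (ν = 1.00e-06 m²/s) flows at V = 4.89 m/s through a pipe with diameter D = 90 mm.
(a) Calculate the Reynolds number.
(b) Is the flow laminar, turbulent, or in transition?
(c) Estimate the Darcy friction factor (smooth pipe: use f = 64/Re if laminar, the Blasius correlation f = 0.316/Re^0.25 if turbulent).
(a) Re = V·D/ν = 4.89·0.09/1.00e-06 = 440100
(b) Flow regime: turbulent (Re > 4000)
(c) Friction factor: f = 0.316/Re^0.25 = 0.316/440100^0.25 = 0.01227 (Blasius is strictly valid for Re ≲ 1e5; used here as the smooth-pipe estimate the problem specifies)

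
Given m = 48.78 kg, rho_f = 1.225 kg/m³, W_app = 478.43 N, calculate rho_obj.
Formula: W_{app} = mg\left(1 - \frac{\rho_f}{\rho_{obj}}\right)
Substituting knowns: 478.43 = 48.78·9.81·(1 − 1.225/rho_obj)
Solving for rho_obj: rho_obj = 1.225/(1 − 478.43/(48.78·9.81)) = 5758 kg/m³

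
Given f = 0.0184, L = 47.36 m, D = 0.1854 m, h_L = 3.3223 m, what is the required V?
Formula: h_L = f \frac{L}{D} \frac{V^2}{2g}
Substituting knowns: 3.3223 = 0.0184·(47.36/0.1854)·V²/(2·9.81)
Solving for V: V = √(3.3223·2·9.81/(0.0184·(47.36/0.1854))) = 3.724 m/s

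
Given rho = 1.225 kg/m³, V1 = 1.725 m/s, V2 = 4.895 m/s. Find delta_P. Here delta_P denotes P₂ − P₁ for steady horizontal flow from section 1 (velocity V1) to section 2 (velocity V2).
Formula: \Delta P = \frac{1}{2} \rho (V_1^2 - V_2^2)
delta_P = 0.5·1.225·(1.725² − 4.895²)/1000 = -0.01285 kPa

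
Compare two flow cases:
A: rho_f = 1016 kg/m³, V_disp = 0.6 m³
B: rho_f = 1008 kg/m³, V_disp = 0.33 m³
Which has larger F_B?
F_B(A) = 5980 N, F_B(B) = 3263 N. Answer: A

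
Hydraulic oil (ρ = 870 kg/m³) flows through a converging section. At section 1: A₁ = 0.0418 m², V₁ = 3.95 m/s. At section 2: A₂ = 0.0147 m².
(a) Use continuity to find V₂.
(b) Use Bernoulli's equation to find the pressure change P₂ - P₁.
(a) Continuity: A₁V₁=A₂V₂ -> V₂=A₁V₁/A₂=0.0418*3.95/0.0147=11.23 m/s
(b) Bernoulli: P₂-P₁=0.5*rho*(V₁^2-V₂^2)/1000=0.5*870*(3.95^2-11.23^2)/1000=-48.07 kPa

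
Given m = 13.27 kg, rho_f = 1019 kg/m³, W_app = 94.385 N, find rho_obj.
Formula: W_{app} = mg\left(1 - \frac{\rho_f}{\rho_{obj}}\right)
Substituting knowns: 94.385 = 13.27·9.81·(1 − 1019/rho_obj)
Solving for rho_obj: rho_obj = 1019/(1 − 94.385/(13.27·9.81)) = 3706 kg/m³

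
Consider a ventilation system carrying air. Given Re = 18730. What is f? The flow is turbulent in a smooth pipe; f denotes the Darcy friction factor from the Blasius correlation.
Formula: f = \frac{0.316}{Re^{0.25}}
f = 0.316/18730^0.25 = 0.02701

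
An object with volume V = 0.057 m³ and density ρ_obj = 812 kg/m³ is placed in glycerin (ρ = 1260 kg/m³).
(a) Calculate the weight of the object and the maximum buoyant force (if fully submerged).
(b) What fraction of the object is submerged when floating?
(a) W=rho_obj*g*V=812*9.81*0.057=454.0 N; F_B(max)=rho*g*V=1260*9.81*0.057=704.6 N
(b) Floating fraction=rho_obj/rho=812/1260=0.644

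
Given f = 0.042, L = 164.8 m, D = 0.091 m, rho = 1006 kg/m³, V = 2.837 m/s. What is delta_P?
Formula: \Delta P = f \frac{L}{D} \frac{\rho V^2}{2}
delta_P = 0.042·(164.8/0.091)·0.5·1006·2.837²/1000 = 307.9 kPa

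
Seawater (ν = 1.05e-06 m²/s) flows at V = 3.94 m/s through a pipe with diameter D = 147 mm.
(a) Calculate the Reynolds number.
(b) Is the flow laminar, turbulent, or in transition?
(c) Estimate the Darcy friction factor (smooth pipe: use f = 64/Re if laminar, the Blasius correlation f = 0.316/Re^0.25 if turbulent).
(a) Re = V·D/ν = 3.94·0.147/1.05e-06 = 551600
(b) Flow regime: turbulent (Re > 4000)
(c) Friction factor: f = 0.316/Re^0.25 = 0.316/551600^0.25 = 0.0116 (Blasius is strictly valid for Re ≲ 1e5; used here as the smooth-pipe estimate the problem specifies)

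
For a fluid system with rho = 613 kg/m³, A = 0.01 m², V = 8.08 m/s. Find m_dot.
Formula: \dot{m} = \rho A V
m_dot = 613·0.01·8.08 = 49.53 kg/s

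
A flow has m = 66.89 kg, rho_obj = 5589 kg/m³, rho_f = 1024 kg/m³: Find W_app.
Formula: W_{app} = mg\left(1 - \frac{\rho_f}{\rho_{obj}}\right)
W_app = 66.89·9.81·(1 − 1024/5589) = 536 N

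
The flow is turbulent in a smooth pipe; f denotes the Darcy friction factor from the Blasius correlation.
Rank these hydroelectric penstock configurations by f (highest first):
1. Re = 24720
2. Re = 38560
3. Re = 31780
Case 1: f = 0.0252
Case 2: f = 0.02255
Case 3: f = 0.02367
Ranking (highest first): 1, 3, 2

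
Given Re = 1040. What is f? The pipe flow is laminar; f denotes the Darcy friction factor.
Formula: f = \frac{64}{Re}
f = 64/1040 = 0.06154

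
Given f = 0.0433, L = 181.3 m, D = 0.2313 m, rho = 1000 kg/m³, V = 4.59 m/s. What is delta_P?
Formula: \Delta P = f \frac{L}{D} \frac{\rho V^2}{2}
delta_P = 0.0433·(181.3/0.2313)·0.5·1000·4.59²/1000 = 357.5 kPa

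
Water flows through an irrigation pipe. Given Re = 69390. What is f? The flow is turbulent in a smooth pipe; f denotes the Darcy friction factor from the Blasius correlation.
Formula: f = \frac{0.316}{Re^{0.25}}
f = 0.316/69390^0.25 = 0.01947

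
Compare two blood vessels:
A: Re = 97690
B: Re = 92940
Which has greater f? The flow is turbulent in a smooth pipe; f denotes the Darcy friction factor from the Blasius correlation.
f(A) = 0.01787, f(B) = 0.0181. Answer: B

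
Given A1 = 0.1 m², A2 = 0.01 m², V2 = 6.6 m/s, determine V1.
Formula: V_2 = \frac{A_1 V_1}{A_2}
Substituting knowns: 6.6 = 0.1·V1/0.01
Solving for V1: V1 = 6.6·0.01/0.1 = 0.66 m/s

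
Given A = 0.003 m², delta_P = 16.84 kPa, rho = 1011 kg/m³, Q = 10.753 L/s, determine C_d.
Formula: Q = C_d A \sqrt{\frac{2 \Delta P}{\rho}}
Substituting knowns: 10.753 = C_d·0.003·√(2·(16.84·1000)/1011)·1000
Solving for C_d: C_d = (10.753/1000)/(0.003·√(2·(16.84·1000)/1011)) = 0.621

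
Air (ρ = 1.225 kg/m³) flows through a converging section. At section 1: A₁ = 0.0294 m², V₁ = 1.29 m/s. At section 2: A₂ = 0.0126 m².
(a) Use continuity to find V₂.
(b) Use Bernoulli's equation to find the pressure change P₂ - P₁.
(a) Continuity: A₁V₁=A₂V₂ -> V₂=A₁V₁/A₂=0.0294*1.29/0.0126=3.01 m/s
(b) Bernoulli: P₂-P₁=0.5*rho*(V₁^2-V₂^2)/1000=0.5*1.225*(1.29^2-3.01^2)/1000=-0.00453 kPa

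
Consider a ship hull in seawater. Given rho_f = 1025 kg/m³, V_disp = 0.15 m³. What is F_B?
Formula: F_B = \rho_f g V_{disp}
F_B = 1025·9.81·0.15 = 1508 N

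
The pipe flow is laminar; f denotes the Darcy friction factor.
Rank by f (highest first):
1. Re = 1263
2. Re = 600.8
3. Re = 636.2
Case 1: f = 0.05067
Case 2: f = 0.1065
Case 3: f = 0.1006
Ranking (highest first): 2, 3, 1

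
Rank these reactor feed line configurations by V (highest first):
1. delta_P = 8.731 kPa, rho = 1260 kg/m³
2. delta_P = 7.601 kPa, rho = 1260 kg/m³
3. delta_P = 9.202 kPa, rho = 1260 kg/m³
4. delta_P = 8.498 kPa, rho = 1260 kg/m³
Case 1: V = 3.723 m/s
Case 2: V = 3.473 m/s
Case 3: V = 3.822 m/s
Case 4: V = 3.673 m/s
Ranking (highest first): 3, 1, 4, 2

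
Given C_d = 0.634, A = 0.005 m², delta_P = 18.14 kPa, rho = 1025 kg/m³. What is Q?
Formula: Q = C_d A \sqrt{\frac{2 \Delta P}{\rho}}
Q = 0.634·0.005·√(2·(18.14·1000)/1025)·1000 = 18.86 L/s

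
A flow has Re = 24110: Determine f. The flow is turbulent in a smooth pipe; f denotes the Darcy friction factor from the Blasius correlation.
Formula: f = \frac{0.316}{Re^{0.25}}
f = 0.316/24110^0.25 = 0.02536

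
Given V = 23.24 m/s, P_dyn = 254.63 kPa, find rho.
Formula: P_{dyn} = \frac{1}{2} \rho V^2
Substituting knowns: 254.63 = 0.5·rho·23.24²/1000
Solving for rho: rho = 2·(254.63·1000)/23.24² = 942.9 kg/m³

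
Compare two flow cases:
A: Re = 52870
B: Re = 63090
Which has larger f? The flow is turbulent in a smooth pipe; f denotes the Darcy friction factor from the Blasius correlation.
f(A) = 0.02084, f(B) = 0.01994. Answer: A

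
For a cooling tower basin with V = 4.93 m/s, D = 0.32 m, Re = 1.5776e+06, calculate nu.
Formula: Re = \frac{V D}{\nu}
Substituting knowns: 1.5776e+06 = 4.93·0.32/nu
Solving for nu: nu = 4.93·0.32/1.5776e+06 = 1.000e-06 m²/s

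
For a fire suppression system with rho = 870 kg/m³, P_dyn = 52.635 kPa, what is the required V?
Formula: P_{dyn} = \frac{1}{2} \rho V^2
Substituting knowns: 52.635 = 0.5·870·V²/1000
Solving for V: V = √(2·(52.635·1000)/870) = 11 m/s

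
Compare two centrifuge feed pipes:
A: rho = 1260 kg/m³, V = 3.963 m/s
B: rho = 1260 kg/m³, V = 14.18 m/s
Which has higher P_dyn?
P_dyn(A) = 9.894 kPa, P_dyn(B) = 126.7 kPa. Answer: B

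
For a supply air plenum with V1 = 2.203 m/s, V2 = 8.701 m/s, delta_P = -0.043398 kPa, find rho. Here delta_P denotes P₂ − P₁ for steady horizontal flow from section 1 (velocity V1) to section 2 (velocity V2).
Formula: \Delta P = \frac{1}{2} \rho (V_1^2 - V_2^2)
Substituting knowns: -0.043398 = 0.5·rho·(2.203² − 8.701²)/1000
Solving for rho: rho = 2·(-0.043398·1000)/(2.203² − 8.701²) = 1.225 kg/m³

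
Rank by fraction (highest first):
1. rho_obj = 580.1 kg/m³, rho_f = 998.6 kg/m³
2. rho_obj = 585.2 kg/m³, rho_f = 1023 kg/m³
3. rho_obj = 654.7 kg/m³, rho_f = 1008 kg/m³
Case 1: fraction = 0.5809
Case 2: fraction = 0.572
Case 3: fraction = 0.6495
Ranking (highest first): 3, 1, 2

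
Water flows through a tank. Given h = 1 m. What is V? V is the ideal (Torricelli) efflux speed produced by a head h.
Formula: V = \sqrt{2 g h}
V = √(2·9.81·1) = 4.429 m/s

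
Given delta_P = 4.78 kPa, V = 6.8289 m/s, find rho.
Formula: V = \sqrt{\frac{2 \Delta P}{\rho}}
Substituting knowns: 6.8289 = √(2·(4.78·1000)/rho)
Solving for rho: rho = 2·(4.78·1000)/6.8289² = 205 kg/m³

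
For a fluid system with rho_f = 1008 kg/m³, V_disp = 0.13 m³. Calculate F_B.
Formula: F_B = \rho_f g V_{disp}
F_B = 1008·9.81·0.13 = 1286 N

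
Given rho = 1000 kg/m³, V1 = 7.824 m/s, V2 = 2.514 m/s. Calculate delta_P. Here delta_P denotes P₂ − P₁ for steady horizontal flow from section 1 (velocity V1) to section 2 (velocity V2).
Formula: \Delta P = \frac{1}{2} \rho (V_1^2 - V_2^2)
delta_P = 0.5·1000·(7.824² − 2.514²)/1000 = 27.45 kPa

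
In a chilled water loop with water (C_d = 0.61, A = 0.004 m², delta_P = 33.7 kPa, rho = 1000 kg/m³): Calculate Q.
Formula: Q = C_d A \sqrt{\frac{2 \Delta P}{\rho}}
Q = 0.61·0.004·√(2·(33.7·1000)/1000)·1000 = 20.03 L/s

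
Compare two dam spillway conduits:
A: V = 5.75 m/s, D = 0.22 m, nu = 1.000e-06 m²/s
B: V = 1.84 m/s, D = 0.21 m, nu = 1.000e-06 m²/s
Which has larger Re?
Re(A) = 1.265e+06, Re(B) = 386400. Answer: A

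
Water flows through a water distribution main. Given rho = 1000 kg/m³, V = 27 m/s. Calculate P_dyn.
Formula: P_{dyn} = \frac{1}{2} \rho V^2
P_dyn = 0.5·1000·27²/1000 = 364.5 kPa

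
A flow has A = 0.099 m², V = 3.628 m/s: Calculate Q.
Formula: Q = A V
Q = 0.099·3.628·1000 = 359.2 L/s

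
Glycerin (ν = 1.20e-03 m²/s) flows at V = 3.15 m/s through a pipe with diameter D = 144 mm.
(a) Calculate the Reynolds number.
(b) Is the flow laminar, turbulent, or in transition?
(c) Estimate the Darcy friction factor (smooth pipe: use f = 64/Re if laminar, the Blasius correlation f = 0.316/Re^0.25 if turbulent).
(a) Re = V·D/ν = 3.15·0.144/1.20e-03 = 378
(b) Flow regime: laminar (Re < 2300)
(c) Friction factor: f = 64/Re = 64/378 = 0.1693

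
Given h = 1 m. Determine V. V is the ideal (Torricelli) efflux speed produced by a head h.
Formula: V = \sqrt{2 g h}
V = √(2·9.81·1) = 4.429 m/s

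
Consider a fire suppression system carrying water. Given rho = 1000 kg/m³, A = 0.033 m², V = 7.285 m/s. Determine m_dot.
Formula: \dot{m} = \rho A V
m_dot = 1000·0.033·7.285 = 240.4 kg/s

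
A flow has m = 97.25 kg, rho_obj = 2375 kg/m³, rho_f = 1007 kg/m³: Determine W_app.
Formula: W_{app} = mg\left(1 - \frac{\rho_f}{\rho_{obj}}\right)
W_app = 97.25·9.81·(1 − 1007/2375) = 549.5 N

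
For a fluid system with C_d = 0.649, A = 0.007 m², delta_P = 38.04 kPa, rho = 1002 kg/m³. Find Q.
Formula: Q = C_d A \sqrt{\frac{2 \Delta P}{\rho}}
Q = 0.649·0.007·√(2·(38.04·1000)/1002)·1000 = 39.59 L/s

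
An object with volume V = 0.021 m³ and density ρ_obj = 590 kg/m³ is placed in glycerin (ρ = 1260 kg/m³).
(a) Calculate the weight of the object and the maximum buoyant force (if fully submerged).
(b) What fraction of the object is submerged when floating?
(a) W=rho_obj*g*V=590*9.81*0.021=121.5 N; F_B(max)=rho*g*V=1260*9.81*0.021=259.6 N
(b) Floating fraction=rho_obj/rho=590/1260=0.468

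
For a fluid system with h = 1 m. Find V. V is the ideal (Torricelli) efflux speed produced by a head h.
Formula: V = \sqrt{2 g h}
V = √(2·9.81·1) = 4.429 m/s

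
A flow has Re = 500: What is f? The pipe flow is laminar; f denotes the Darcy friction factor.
Formula: f = \frac{64}{Re}
f = 64/500 = 0.128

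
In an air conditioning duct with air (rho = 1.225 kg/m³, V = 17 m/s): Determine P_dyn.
Formula: P_{dyn} = \frac{1}{2} \rho V^2
P_dyn = 0.5·1.225·17²/1000 = 0.177 kPa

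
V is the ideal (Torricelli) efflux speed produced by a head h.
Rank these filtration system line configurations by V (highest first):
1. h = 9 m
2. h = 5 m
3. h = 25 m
Case 1: V = 13.29 m/s
Case 2: V = 9.905 m/s
Case 3: V = 22.15 m/s
Ranking (highest first): 3, 1, 2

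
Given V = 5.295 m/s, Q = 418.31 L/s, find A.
Formula: Q = A V
Substituting knowns: 418.31 = A·5.295·1000
Solving for A: A = (418.31/1000)/5.295 = 0.079 m²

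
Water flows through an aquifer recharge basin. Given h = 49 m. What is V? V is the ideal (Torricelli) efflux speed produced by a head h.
Formula: V = \sqrt{2 g h}
V = √(2·9.81·49) = 31.01 m/s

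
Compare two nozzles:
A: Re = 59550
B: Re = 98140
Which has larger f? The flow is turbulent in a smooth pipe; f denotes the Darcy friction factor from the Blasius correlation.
f(A) = 0.02023, f(B) = 0.01785. Answer: A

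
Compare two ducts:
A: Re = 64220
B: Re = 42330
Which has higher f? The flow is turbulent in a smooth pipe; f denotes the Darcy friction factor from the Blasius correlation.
f(A) = 0.01985, f(B) = 0.02203. Answer: B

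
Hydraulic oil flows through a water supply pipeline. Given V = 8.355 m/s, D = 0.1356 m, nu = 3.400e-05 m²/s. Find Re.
Formula: Re = \frac{V D}{\nu}
Re = 8.355·0.1356/3.400e-05 = 33322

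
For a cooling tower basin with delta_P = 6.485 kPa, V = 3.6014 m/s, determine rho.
Formula: V = \sqrt{\frac{2 \Delta P}{\rho}}
Substituting knowns: 3.6014 = √(2·(6.485·1000)/rho)
Solving for rho: rho = 2·(6.485·1000)/3.6014² = 1000 kg/m³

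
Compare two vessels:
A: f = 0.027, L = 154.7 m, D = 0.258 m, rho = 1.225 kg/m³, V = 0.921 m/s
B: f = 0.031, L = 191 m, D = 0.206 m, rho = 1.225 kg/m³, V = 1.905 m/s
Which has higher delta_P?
delta_P(A) = 0.008411 kPa, delta_P(B) = 0.06389 kPa. Answer: B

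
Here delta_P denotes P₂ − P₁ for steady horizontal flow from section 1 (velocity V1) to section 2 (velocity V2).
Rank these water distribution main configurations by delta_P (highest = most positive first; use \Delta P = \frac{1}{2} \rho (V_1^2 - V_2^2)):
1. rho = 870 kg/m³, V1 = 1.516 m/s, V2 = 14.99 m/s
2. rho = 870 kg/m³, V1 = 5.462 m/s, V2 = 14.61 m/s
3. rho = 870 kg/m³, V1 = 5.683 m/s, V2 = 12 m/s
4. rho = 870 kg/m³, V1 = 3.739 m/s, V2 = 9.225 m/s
Case 1: delta_P = -96.74 kPa
Case 2: delta_P = -79.87 kPa
Case 3: delta_P = -48.59 kPa
Case 4: delta_P = -30.94 kPa
Ranking (highest first): 4, 3, 2, 1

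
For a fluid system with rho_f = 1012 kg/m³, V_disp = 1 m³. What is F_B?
Formula: F_B = \rho_f g V_{disp}
F_B = 1012·9.81·1 = 9928 N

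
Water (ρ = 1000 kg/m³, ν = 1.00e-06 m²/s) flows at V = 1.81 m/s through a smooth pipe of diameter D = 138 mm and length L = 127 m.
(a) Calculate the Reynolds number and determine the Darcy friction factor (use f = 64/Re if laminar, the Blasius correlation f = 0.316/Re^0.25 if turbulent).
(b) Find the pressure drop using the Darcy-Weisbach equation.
(a) Re = V·D/ν = 1.81·0.138/1.00e-06 = 249780 → turbulent (Re > 4000); f = 0.316/Re^0.25 = 0.316/249780^0.25 = 0.014135 (Blasius is strictly valid for Re ≲ 1e5; used here as the smooth-pipe estimate the problem specifies)
(b) Darcy-Weisbach: ΔP = f·(L/D)·½ρV²/1000 = 0.014135·(127/0.138)·½·1000·1.81²/1000 = 21.31 kPa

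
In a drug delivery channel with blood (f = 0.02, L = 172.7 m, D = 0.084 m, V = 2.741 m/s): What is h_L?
Formula: h_L = f \frac{L}{D} \frac{V^2}{2g}
h_L = 0.02·(172.7/0.084)·2.741²/(2·9.81) = 15.75 m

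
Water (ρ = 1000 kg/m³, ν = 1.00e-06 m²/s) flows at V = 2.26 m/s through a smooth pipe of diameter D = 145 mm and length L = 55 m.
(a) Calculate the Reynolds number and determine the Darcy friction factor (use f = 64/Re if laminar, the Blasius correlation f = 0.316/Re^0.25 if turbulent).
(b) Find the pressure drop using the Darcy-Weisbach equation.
(a) Re = V·D/ν = 2.26·0.145/1.00e-06 = 327700 → turbulent (Re > 4000); f = 0.316/Re^0.25 = 0.316/327700^0.25 = 0.013207 (Blasius is strictly valid for Re ≲ 1e5; used here as the smooth-pipe estimate the problem specifies)
(b) Darcy-Weisbach: ΔP = f·(L/D)·½ρV²/1000 = 0.013207·(55/0.145)·½·1000·2.26²/1000 = 12.79 kPa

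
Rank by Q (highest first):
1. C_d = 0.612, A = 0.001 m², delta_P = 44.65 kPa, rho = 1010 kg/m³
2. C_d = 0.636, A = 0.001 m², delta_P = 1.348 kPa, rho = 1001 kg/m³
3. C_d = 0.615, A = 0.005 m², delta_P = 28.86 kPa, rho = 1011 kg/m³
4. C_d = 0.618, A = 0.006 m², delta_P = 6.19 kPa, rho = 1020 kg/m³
Case 1: Q = 5.755 L/s
Case 2: Q = 1.044 L/s
Case 3: Q = 23.23 L/s
Case 4: Q = 12.92 L/s
Ranking (highest first): 3, 4, 1, 2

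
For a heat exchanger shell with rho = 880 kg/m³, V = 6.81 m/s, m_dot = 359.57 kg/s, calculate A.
Formula: \dot{m} = \rho A V
Substituting knowns: 359.57 = 880·A·6.81
Solving for A: A = 359.57/(880·6.81) = 0.06 m²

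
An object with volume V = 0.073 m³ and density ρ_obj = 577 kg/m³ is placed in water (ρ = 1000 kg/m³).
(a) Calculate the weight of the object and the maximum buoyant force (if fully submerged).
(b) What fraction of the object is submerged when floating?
(a) W=rho_obj*g*V=577*9.81*0.073=413.2 N; F_B(max)=rho*g*V=1000*9.81*0.073=716.1 N
(b) Floating fraction=rho_obj/rho=577/1000=0.577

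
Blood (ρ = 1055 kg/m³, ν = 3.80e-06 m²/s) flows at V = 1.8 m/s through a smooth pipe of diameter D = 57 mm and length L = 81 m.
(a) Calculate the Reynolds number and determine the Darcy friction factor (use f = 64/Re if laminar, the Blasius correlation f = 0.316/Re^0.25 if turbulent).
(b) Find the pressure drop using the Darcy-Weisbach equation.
(a) Re = V·D/ν = 1.8·0.057/3.80e-06 = 27000 → turbulent (Re > 4000); f = 0.316/Re^0.25 = 0.316/27000^0.25 = 0.024652
(b) Darcy-Weisbach: ΔP = f·(L/D)·½ρV²/1000 = 0.024652·(81/0.057)·½·1055·1.8²/1000 = 59.87 kPa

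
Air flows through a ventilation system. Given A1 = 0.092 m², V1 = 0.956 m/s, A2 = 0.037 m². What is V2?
Formula: V_2 = \frac{A_1 V_1}{A_2}
V2 = 0.092·0.956/0.037 = 2.377 m/s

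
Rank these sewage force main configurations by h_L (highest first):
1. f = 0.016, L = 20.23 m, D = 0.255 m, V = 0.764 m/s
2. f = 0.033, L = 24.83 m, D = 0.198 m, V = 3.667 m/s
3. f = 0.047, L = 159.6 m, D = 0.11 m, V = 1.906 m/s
Case 1: h_L = 0.03776 m
Case 2: h_L = 2.836 m
Case 3: h_L = 12.63 m
Ranking (highest first): 3, 2, 1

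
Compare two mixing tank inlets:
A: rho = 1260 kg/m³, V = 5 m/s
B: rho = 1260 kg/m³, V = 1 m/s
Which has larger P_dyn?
P_dyn(A) = 15.75 kPa, P_dyn(B) = 0.63 kPa. Answer: A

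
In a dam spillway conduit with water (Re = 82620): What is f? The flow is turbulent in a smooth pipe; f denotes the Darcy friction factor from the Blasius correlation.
Formula: f = \frac{0.316}{Re^{0.25}}
f = 0.316/82620^0.25 = 0.01864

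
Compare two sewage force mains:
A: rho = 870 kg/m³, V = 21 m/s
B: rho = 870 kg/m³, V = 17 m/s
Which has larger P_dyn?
P_dyn(A) = 191.8 kPa, P_dyn(B) = 125.7 kPa. Answer: A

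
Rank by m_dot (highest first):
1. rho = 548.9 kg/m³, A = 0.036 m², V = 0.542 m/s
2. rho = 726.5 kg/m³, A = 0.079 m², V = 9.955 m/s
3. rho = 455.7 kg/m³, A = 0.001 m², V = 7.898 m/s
Case 1: m_dot = 10.71 kg/s
Case 2: m_dot = 571.4 kg/s
Case 3: m_dot = 3.599 kg/s
Ranking (highest first): 2, 1, 3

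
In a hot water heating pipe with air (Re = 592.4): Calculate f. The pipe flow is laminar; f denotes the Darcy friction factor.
Formula: f = \frac{64}{Re}
f = 64/592.4 = 0.108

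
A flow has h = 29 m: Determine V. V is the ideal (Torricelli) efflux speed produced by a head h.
Formula: V = \sqrt{2 g h}
V = √(2·9.81·29) = 23.85 m/s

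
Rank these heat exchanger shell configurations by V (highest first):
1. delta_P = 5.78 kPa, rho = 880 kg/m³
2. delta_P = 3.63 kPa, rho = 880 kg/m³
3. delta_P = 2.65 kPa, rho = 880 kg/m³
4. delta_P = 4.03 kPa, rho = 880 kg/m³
Case 1: V = 3.624 m/s
Case 2: V = 2.872 m/s
Case 3: V = 2.454 m/s
Case 4: V = 3.026 m/s
Ranking (highest first): 1, 4, 2, 3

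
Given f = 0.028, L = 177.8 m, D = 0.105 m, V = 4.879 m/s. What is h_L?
Formula: h_L = f \frac{L}{D} \frac{V^2}{2g}
h_L = 0.028·(177.8/0.105)·4.879²/(2·9.81) = 57.53 m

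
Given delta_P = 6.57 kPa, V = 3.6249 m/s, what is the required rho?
Formula: V = \sqrt{\frac{2 \Delta P}{\rho}}
Substituting knowns: 3.6249 = √(2·(6.57·1000)/rho)
Solving for rho: rho = 2·(6.57·1000)/3.6249² = 1000 kg/m³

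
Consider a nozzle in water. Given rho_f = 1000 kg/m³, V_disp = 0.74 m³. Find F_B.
Formula: F_B = \rho_f g V_{disp}
F_B = 1000·9.81·0.74 = 7259 N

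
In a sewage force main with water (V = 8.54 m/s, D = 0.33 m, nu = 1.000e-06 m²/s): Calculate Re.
Formula: Re = \frac{V D}{\nu}
Re = 8.54·0.33/1.000e-06 = 2.818e+06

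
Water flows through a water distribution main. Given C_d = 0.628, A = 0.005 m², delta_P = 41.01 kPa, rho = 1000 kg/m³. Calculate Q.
Formula: Q = C_d A \sqrt{\frac{2 \Delta P}{\rho}}
Q = 0.628·0.005·√(2·(41.01·1000)/1000)·1000 = 28.44 L/s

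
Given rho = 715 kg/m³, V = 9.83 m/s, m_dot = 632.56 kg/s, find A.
Formula: \dot{m} = \rho A V
Substituting knowns: 632.56 = 715·A·9.83
Solving for A: A = 632.56/(715·9.83) = 0.09 m²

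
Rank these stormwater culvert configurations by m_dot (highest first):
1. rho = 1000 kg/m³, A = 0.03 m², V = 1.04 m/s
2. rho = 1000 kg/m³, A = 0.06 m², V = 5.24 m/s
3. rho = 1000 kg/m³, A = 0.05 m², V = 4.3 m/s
Case 1: m_dot = 31.2 kg/s
Case 2: m_dot = 314.4 kg/s
Case 3: m_dot = 215 kg/s
Ranking (highest first): 2, 3, 1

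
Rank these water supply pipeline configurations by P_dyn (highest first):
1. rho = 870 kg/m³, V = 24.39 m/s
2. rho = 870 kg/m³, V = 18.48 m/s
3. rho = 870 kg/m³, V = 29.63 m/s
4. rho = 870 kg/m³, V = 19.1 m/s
Case 1: P_dyn = 258.8 kPa
Case 2: P_dyn = 148.6 kPa
Case 3: P_dyn = 381.9 kPa
Case 4: P_dyn = 158.7 kPa
Ranking (highest first): 3, 1, 4, 2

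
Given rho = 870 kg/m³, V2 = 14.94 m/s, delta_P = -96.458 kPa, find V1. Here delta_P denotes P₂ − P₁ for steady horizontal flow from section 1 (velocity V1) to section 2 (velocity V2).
Formula: \Delta P = \frac{1}{2} \rho (V_1^2 - V_2^2)
Substituting knowns: -96.458 = 0.5·870·(V1² − 14.94²)/1000
Solving for V1: V1 = √(14.94² + 2·(-96.458·1000)/870) = 1.209 m/s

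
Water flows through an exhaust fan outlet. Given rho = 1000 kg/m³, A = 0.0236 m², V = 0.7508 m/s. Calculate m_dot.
Formula: \dot{m} = \rho A V
m_dot = 1000·0.0236·0.7508 = 17.72 kg/s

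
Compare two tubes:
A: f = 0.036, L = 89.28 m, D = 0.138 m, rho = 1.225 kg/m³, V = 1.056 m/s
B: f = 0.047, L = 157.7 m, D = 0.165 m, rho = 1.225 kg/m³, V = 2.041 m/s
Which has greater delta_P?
delta_P(A) = 0.01591 kPa, delta_P(B) = 0.1146 kPa. Answer: B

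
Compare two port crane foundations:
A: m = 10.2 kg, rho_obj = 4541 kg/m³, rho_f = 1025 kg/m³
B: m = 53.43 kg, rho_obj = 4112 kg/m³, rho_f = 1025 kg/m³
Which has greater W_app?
W_app(A) = 77.48 N, W_app(B) = 393.5 N. Answer: B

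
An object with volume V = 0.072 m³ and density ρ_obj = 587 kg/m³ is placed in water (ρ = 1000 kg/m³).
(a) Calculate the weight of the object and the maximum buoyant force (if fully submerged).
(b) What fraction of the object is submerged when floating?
(a) W=rho_obj*g*V=587*9.81*0.072=414.6 N; F_B(max)=rho*g*V=1000*9.81*0.072=706.3 N
(b) Floating fraction=rho_obj/rho=587/1000=0.587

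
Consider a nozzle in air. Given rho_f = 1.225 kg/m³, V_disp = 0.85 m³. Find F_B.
Formula: F_B = \rho_f g V_{disp}
F_B = 1.225·9.81·0.85 = 10.21 N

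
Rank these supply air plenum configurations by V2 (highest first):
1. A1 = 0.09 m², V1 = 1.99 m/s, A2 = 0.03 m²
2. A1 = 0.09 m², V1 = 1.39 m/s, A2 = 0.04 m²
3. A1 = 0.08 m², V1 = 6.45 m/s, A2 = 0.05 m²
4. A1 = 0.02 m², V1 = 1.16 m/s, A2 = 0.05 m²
Case 1: V2 = 5.97 m/s
Case 2: V2 = 3.127 m/s
Case 3: V2 = 10.32 m/s
Case 4: V2 = 0.464 m/s
Ranking (highest first): 3, 1, 2, 4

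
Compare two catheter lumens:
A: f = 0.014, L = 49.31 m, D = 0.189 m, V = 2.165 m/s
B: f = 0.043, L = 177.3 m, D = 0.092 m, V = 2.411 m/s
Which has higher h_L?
h_L(A) = 0.8726 m, h_L(B) = 24.55 m. Answer: B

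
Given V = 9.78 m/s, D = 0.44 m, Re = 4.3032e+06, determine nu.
Formula: Re = \frac{V D}{\nu}
Substituting knowns: 4.3032e+06 = 9.78·0.44/nu
Solving for nu: nu = 9.78·0.44/4.3032e+06 = 1.000e-06 m²/s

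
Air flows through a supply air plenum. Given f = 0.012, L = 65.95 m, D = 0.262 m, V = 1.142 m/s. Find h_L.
Formula: h_L = f \frac{L}{D} \frac{V^2}{2g}
h_L = 0.012·(65.95/0.262)·1.142²/(2·9.81) = 0.2008 m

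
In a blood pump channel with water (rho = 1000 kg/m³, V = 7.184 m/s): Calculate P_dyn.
Formula: P_{dyn} = \frac{1}{2} \rho V^2
P_dyn = 0.5·1000·7.184²/1000 = 25.8 kPa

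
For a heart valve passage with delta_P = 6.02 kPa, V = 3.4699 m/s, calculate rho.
Formula: V = \sqrt{\frac{2 \Delta P}{\rho}}
Substituting knowns: 3.4699 = √(2·(6.02·1000)/rho)
Solving for rho: rho = 2·(6.02·1000)/3.4699² = 1000 kg/m³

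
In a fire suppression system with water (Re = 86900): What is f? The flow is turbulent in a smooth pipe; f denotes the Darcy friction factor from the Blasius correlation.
Formula: f = \frac{0.316}{Re^{0.25}}
f = 0.316/86900^0.25 = 0.0184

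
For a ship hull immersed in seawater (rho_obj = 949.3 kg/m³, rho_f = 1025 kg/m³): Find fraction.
Formula: f_{sub} = \frac{\rho_{obj}}{\rho_f}
fraction = 949.3/1025 = 0.9261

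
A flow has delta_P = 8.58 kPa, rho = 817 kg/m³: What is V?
Formula: V = \sqrt{\frac{2 \Delta P}{\rho}}
V = √(2·(8.58·1000)/817) = 4.583 m/s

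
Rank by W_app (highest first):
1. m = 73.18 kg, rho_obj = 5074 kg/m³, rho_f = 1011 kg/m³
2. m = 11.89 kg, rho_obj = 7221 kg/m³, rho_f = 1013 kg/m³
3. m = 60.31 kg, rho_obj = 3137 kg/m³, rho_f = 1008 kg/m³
Case 1: W_app = 574.9 N
Case 2: W_app = 100.3 N
Case 3: W_app = 401.5 N
Ranking (highest first): 1, 3, 2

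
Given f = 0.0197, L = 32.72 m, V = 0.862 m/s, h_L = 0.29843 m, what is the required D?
Formula: h_L = f \frac{L}{D} \frac{V^2}{2g}
Substituting knowns: 0.29843 = 0.0197·(32.72/D)·0.862²/(2·9.81)
Solving for D: D = 0.0197·32.72·0.862²/(2·9.81·0.29843) = 0.0818 m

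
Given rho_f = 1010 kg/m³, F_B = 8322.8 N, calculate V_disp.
Formula: F_B = \rho_f g V_{disp}
Substituting knowns: 8322.8 = 1010·9.81·V_disp
Solving for V_disp: V_disp = 8322.8/(1010·9.81) = 0.84 m³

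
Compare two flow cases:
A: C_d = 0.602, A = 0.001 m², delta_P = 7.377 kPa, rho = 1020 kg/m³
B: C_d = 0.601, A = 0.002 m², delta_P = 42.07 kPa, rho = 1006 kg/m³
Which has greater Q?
Q(A) = 2.29 L/s, Q(B) = 10.99 L/s. Answer: B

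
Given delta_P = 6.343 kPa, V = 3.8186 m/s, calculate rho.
Formula: V = \sqrt{\frac{2 \Delta P}{\rho}}
Substituting knowns: 3.8186 = √(2·(6.343·1000)/rho)
Solving for rho: rho = 2·(6.343·1000)/3.8186² = 870 kg/m³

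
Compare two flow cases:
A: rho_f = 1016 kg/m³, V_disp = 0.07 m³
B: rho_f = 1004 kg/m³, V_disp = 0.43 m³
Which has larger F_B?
F_B(A) = 697.7 N, F_B(B) = 4235 N. Answer: B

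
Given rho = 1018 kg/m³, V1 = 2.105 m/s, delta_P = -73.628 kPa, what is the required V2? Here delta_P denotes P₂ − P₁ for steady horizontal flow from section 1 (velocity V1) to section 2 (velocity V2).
Formula: \Delta P = \frac{1}{2} \rho (V_1^2 - V_2^2)
Substituting knowns: -73.628 = 0.5·1018·(2.105² − V2²)/1000
Solving for V2: V2 = √(2.105² − 2·(-73.628·1000)/1018) = 12.21 m/s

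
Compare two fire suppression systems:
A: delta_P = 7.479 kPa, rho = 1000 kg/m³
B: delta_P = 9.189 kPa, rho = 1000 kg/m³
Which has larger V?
V(A) = 3.868 m/s, V(B) = 4.287 m/s. Answer: B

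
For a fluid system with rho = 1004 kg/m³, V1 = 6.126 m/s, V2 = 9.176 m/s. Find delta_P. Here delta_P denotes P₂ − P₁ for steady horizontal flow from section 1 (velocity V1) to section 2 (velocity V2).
Formula: \Delta P = \frac{1}{2} \rho (V_1^2 - V_2^2)
delta_P = 0.5·1004·(6.126² − 9.176²)/1000 = -23.43 kPa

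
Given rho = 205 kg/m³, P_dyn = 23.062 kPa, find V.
Formula: P_{dyn} = \frac{1}{2} \rho V^2
Substituting knowns: 23.062 = 0.5·205·V²/1000
Solving for V: V = √(2·(23.062·1000)/205) = 15 m/s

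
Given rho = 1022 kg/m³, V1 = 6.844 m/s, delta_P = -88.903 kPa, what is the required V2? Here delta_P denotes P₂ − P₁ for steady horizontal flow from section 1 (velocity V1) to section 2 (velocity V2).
Formula: \Delta P = \frac{1}{2} \rho (V_1^2 - V_2^2)
Substituting knowns: -88.903 = 0.5·1022·(6.844² − V2²)/1000
Solving for V2: V2 = √(6.844² − 2·(-88.903·1000)/1022) = 14.86 m/s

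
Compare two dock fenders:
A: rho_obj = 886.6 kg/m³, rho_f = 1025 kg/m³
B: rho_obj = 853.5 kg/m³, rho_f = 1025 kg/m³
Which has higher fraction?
fraction(A) = 0.865, fraction(B) = 0.8327. Answer: A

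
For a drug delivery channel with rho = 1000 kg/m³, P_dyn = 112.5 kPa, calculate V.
Formula: P_{dyn} = \frac{1}{2} \rho V^2
Substituting knowns: 112.5 = 0.5·1000·V²/1000
Solving for V: V = √(2·(112.5·1000)/1000) = 15 m/s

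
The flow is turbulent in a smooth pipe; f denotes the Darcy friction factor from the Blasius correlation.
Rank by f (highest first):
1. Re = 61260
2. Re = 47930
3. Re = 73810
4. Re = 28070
Case 1: f = 0.02009
Case 2: f = 0.02136
Case 3: f = 0.01917
Case 4: f = 0.02441
Ranking (highest first): 4, 2, 1, 3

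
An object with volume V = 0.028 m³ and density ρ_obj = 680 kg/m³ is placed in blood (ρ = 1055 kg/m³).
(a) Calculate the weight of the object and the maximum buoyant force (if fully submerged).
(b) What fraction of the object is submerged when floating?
(a) W=rho_obj*g*V=680*9.81*0.028=186.8 N; F_B(max)=rho*g*V=1055*9.81*0.028=289.8 N
(b) Floating fraction=rho_obj/rho=680/1055=0.645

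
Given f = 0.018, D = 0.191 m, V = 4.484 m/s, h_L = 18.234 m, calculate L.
Formula: h_L = f \frac{L}{D} \frac{V^2}{2g}
Substituting knowns: 18.234 = 0.018·(L/0.191)·4.484²/(2·9.81)
Solving for L: L = 18.234·2·9.81·0.191/(0.018·4.484²) = 188.8 m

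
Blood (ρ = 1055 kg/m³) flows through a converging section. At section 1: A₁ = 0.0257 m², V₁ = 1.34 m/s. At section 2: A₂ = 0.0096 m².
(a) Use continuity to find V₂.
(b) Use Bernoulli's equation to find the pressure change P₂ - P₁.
(a) Continuity: A₁V₁=A₂V₂ -> V₂=A₁V₁/A₂=0.0257*1.34/0.0096=3.59 m/s
(b) Bernoulli: P₂-P₁=0.5*rho*(V₁^2-V₂^2)/1000=0.5*1055*(1.34^2-3.59^2)/1000=-5.851 kPa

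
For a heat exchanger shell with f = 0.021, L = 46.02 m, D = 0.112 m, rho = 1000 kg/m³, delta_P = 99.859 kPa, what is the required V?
Formula: \Delta P = f \frac{L}{D} \frac{\rho V^2}{2}
Substituting knowns: 99.859 = 0.021·(46.02/0.112)·0.5·1000·V²/1000
Solving for V: V = √((99.859·1000)/(0.021·(46.02/0.112)·0.5·1000)) = 4.811 m/s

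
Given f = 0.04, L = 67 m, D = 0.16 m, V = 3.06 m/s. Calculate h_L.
Formula: h_L = f \frac{L}{D} \frac{V^2}{2g}
h_L = 0.04·(67/0.16)·3.06²/(2·9.81) = 7.994 m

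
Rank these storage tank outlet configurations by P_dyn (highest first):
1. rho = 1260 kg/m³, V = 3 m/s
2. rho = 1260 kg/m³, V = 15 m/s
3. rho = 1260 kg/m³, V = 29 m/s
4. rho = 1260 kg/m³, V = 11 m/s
Case 1: P_dyn = 5.67 kPa
Case 2: P_dyn = 141.8 kPa
Case 3: P_dyn = 529.8 kPa
Case 4: P_dyn = 76.23 kPa
Ranking (highest first): 3, 2, 4, 1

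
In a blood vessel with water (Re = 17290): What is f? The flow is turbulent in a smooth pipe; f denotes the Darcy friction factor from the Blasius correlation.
Formula: f = \frac{0.316}{Re^{0.25}}
f = 0.316/17290^0.25 = 0.02756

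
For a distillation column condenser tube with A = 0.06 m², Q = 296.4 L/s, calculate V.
Formula: Q = A V
Substituting knowns: 296.4 = 0.06·V·1000
Solving for V: V = (296.4/1000)/0.06 = 4.94 m/s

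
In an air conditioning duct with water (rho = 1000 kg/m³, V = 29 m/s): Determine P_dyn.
Formula: P_{dyn} = \frac{1}{2} \rho V^2
P_dyn = 0.5·1000·29²/1000 = 420.5 kPa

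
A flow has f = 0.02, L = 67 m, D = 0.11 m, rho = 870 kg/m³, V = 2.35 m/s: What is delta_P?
Formula: \Delta P = f \frac{L}{D} \frac{\rho V^2}{2}
delta_P = 0.02·(67/0.11)·0.5·870·2.35²/1000 = 29.26 kPa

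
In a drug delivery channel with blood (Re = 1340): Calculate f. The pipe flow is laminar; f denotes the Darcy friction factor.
Formula: f = \frac{64}{Re}
f = 64/1340 = 0.04776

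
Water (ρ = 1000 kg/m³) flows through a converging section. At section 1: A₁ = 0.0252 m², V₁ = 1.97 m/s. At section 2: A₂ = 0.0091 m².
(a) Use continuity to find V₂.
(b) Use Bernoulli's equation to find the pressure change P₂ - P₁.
(a) Continuity: A₁V₁=A₂V₂ -> V₂=A₁V₁/A₂=0.0252*1.97/0.0091=5.46 m/s
(b) Bernoulli: P₂-P₁=0.5*rho*(V₁^2-V₂^2)/1000=0.5*1000*(1.97^2-5.46^2)/1000=-12.97 kPa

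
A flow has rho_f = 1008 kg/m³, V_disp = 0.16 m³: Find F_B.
Formula: F_B = \rho_f g V_{disp}
F_B = 1008·9.81·0.16 = 1582 N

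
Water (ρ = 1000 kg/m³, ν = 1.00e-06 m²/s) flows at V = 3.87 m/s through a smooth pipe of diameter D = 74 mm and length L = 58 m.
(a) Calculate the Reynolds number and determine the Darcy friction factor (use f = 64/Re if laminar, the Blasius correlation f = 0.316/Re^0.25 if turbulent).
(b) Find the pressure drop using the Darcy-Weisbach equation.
(a) Re = V·D/ν = 3.87·0.074/1.00e-06 = 286380 → turbulent (Re > 4000); f = 0.316/Re^0.25 = 0.316/286380^0.25 = 0.01366 (Blasius is strictly valid for Re ≲ 1e5; used here as the smooth-pipe estimate the problem specifies)
(b) Darcy-Weisbach: ΔP = f·(L/D)·½ρV²/1000 = 0.01366·(58/0.074)·½·1000·3.87²/1000 = 80.17 kPa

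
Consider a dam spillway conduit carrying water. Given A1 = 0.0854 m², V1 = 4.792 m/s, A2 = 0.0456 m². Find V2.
Formula: V_2 = \frac{A_1 V_1}{A_2}
V2 = 0.0854·4.792/0.0456 = 8.974 m/s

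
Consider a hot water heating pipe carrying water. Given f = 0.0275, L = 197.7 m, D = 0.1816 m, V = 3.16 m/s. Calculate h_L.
Formula: h_L = f \frac{L}{D} \frac{V^2}{2g}
h_L = 0.0275·(197.7/0.1816)·3.16²/(2·9.81) = 15.24 m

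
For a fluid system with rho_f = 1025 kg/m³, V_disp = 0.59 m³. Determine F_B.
Formula: F_B = \rho_f g V_{disp}
F_B = 1025·9.81·0.59 = 5933 N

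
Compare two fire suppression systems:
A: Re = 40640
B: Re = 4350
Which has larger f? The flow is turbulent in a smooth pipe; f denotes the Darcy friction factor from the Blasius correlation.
f(A) = 0.02226, f(B) = 0.03891. Answer: B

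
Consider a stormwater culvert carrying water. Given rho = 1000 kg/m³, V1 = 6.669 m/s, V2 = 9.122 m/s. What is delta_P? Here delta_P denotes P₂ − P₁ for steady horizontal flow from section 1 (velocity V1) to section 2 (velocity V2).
Formula: \Delta P = \frac{1}{2} \rho (V_1^2 - V_2^2)
delta_P = 0.5·1000·(6.669² − 9.122²)/1000 = -19.37 kPa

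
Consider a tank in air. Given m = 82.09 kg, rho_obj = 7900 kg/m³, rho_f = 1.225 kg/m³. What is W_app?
Formula: W_{app} = mg\left(1 - \frac{\rho_f}{\rho_{obj}}\right)
W_app = 82.09·9.81·(1 − 1.225/7900) = 805.2 N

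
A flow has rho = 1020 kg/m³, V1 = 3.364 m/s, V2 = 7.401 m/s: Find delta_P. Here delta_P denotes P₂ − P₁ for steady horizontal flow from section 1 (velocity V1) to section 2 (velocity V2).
Formula: \Delta P = \frac{1}{2} \rho (V_1^2 - V_2^2)
delta_P = 0.5·1020·(3.364² − 7.401²)/1000 = -22.16 kPa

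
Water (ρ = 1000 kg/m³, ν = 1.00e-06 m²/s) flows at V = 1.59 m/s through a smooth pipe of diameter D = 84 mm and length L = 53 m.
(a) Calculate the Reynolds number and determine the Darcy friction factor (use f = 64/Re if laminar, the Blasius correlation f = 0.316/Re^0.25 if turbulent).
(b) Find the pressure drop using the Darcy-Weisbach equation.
(a) Re = V·D/ν = 1.59·0.084/1.00e-06 = 133560 → turbulent (Re > 4000); f = 0.316/Re^0.25 = 0.316/133560^0.25 = 0.01653 (Blasius is strictly valid for Re ≲ 1e5; used here as the smooth-pipe estimate the problem specifies)
(b) Darcy-Weisbach: ΔP = f·(L/D)·½ρV²/1000 = 0.01653·(53/0.084)·½·1000·1.59²/1000 = 13.18 kPa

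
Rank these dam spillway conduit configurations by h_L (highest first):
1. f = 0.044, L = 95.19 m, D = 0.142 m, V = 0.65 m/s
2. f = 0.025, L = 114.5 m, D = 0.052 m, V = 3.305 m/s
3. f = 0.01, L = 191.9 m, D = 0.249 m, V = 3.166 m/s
Case 1: h_L = 0.6352 m
Case 2: h_L = 30.65 m
Case 3: h_L = 3.937 m
Ranking (highest first): 2, 3, 1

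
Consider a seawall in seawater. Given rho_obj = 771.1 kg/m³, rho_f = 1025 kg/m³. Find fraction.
Formula: f_{sub} = \frac{\rho_{obj}}{\rho_f}
fraction = 771.1/1025 = 0.7523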